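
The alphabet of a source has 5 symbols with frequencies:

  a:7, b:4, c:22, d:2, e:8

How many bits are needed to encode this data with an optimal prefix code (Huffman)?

83

Build the Huffman tree bottom-up:
combine d(2), b(4) → 6
combine 6, a(7) → 13
combine e(8), 13 → 21
combine 21, c(22) → 43
Total encoded bits = sum of merged weights = 6 + 13 + 21 + 43 = 83.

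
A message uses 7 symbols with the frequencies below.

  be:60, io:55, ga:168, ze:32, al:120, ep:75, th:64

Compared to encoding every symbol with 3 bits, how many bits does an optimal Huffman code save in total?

201

Fixed-length: 3 bits × 574 symbols = 1722 bits.
Huffman merges:
combine ze(32), io(55) → 87
combine be(60), th(64) → 124
combine ep(75), 87 → 162
combine al(120), 124 → 244
combine 162, ga(168) → 330
combine 244, 330 → 574
Huffman total = 87 + 124 + 162 + 244 + 330 + 574 = 1521 bits.
Saving = 1722 − 1521 = 201 bits.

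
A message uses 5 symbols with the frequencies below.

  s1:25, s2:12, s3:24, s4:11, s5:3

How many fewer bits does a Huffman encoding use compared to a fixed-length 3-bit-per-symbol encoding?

61

Fixed-length: 3 bits × 75 symbols = 225 bits.
Huffman merges:
merge s5(3) and s4(11): 14
merge s2(12) and 14: 26
merge s3(24) and s1(25): 49
merge 26 and 49: 75
Huffman total = 14 + 26 + 49 + 75 = 164 bits.
Saving = 225 − 164 = 61 bits.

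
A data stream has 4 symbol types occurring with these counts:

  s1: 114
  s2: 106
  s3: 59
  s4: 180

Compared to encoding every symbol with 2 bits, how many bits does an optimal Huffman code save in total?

15

Fixed-length: 2 bits × 459 symbols = 918 bits.
Huffman merges:
s3(59) + s2(106) → 165
s1(114) + 165 → 279
s4(180) + 279 → 459
Huffman total = 165 + 279 + 459 = 903 bits.
Saving = 918 − 903 = 15 bits.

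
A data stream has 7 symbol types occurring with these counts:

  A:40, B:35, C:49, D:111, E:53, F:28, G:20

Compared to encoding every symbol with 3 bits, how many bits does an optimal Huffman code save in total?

116

Fixed-length: 3 bits × 336 symbols = 1008 bits.
Huffman merges:
combine G(20), F(28) → 48
combine B(35), A(40) → 75
combine 48, C(49) → 97
combine E(53), 75 → 128
combine 97, D(111) → 208
combine 128, 208 → 336
Huffman total = 48 + 75 + 97 + 128 + 208 + 336 = 892 bits.
Saving = 1008 − 892 = 116 bits.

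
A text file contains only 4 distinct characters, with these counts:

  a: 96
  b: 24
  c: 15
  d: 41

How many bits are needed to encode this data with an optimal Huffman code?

295

Build the Huffman tree bottom-up:
c(15) + b(24) → 39
39 + d(41) → 80
80 + a(96) → 176
Total encoded bits = sum of merged weights = 39 + 80 + 176 = 295.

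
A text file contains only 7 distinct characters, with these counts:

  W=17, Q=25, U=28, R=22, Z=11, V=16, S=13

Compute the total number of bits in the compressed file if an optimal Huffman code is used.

Greedily combine the two least-frequent nodes:
merge Z(11) and S(13): 24
merge V(16) and W(17): 33
merge R(22) and 24: 46
merge Q(25) and U(28): 53
merge 33 and 46: 79
merge 53 and 79: 132
The encoded length is the sum of every internal node's weight: 24 + 33 + 46 + 53 + 79 + 132 = 367 bits.

367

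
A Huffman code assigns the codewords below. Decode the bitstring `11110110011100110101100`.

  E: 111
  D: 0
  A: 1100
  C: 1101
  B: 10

Read left to right; each codeword is recognised as soon as it completes (prefix code):
  111→E | 10→B | 1100→A | 111→E | 0→D | 0→D | 1101→C | 0→D | 1100→A
Decoded message: EBAEDDCDA

EBAEDDCDA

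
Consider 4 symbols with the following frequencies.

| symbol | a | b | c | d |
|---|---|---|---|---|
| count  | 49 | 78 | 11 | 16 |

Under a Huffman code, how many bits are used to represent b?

Huffman merges, smallest pair first:
merge c(11) and d(16): 27
merge 27 and a(49): 76
merge 76 and b(78): 154
b is merged only at the final step, so code length = 1.

1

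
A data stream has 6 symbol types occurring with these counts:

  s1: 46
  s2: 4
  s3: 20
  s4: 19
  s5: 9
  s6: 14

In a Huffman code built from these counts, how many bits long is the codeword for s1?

1

Repeatedly merge the two smallest:
merge s2(4) and s5(9): 13
merge 13 and s6(14): 27
merge s4(19) and s3(20): 39
merge 27 and 39: 66
merge s1(46) and 66: 112
s1 is a child of the root — depth 1, so its codeword is a single bit.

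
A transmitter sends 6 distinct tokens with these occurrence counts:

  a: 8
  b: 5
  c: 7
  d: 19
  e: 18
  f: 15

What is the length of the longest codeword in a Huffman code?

4

Merge the two lowest-weight nodes at each step:
combine b(5), c(7) → 12
combine a(8), 12 → 20
combine f(15), e(18) → 33
combine d(19), 20 → 39
combine 33, 39 → 72
The rarest symbols sit at the bottom; the longest codeword is 4 bits.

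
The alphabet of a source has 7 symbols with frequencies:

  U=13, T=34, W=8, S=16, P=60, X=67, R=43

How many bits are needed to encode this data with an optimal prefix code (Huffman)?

611

Merge the two smallest weights repeatedly:
W(8) + U(13) → 21
S(16) + 21 → 37
T(34) + 37 → 71
R(43) + P(60) → 103
X(67) + 71 → 138
103 + 138 → 241
Total encoded bits = sum of merged weights = 21 + 37 + 71 + 103 + 138 + 241 = 611.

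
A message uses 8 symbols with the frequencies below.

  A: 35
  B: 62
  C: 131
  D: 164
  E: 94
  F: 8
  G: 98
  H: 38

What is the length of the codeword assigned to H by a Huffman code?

4

Huffman merges, smallest pair first:
combine F(8), A(35) → 43
combine H(38), 43 → 81
combine B(62), 81 → 143
combine E(94), G(98) → 192
combine C(131), 143 → 274
combine D(164), 192 → 356
combine 274, 356 → 630
The subtree containing H is merged 4 times, so code length = 4.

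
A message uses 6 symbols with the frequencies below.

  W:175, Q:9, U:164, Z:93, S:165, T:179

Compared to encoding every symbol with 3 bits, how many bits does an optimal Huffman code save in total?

417

Fixed-length: 3 bits × 785 symbols = 2355 bits.
Huffman merges:
combine Q(9), Z(93) → 102
combine 102, U(164) → 266
combine S(165), W(175) → 340
combine T(179), 266 → 445
combine 340, 445 → 785
Huffman total = 102 + 266 + 340 + 445 + 785 = 1938 bits.
Saving = 2355 − 1938 = 417 bits.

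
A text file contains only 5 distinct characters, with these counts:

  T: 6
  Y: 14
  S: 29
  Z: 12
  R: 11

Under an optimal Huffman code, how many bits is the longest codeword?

3

Merge the two lowest-weight nodes at each step:
merge T(6) and R(11): 17
merge Z(12) and Y(14): 26
merge 17 and 26: 43
merge S(29) and 43: 72
The first pair merged (T, R) ends up deepest, at depth 3.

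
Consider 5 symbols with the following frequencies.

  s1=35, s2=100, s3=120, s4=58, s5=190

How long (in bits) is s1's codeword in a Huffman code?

3

Huffman merges, smallest pair first:
merge s1(35) and s4(58): 93
merge 93 and s2(100): 193
merge s3(120) and s5(190): 310
merge 193 and 310: 503
s1 sits 3 levels below the root, so its codeword is 3 bits.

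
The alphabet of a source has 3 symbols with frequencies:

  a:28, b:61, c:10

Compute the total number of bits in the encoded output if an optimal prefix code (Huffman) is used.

137

Greedily combine the two least-frequent nodes:
merge c(10) and a(28): 38
merge 38 and b(61): 99
The encoded length is the sum of every internal node's weight: 38 + 99 = 137 bits.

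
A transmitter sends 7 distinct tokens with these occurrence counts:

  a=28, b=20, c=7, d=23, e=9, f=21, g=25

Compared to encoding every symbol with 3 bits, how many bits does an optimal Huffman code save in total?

Fixed-length: 3 bits × 133 symbols = 399 bits.
Huffman merges:
merge c(7) and e(9): 16
merge 16 and b(20): 36
merge f(21) and d(23): 44
merge g(25) and a(28): 53
merge 36 and 44: 80
merge 53 and 80: 133
Huffman total = 16 + 36 + 44 + 53 + 80 + 133 = 362 bits.
Saving = 399 − 362 = 37 bits.

37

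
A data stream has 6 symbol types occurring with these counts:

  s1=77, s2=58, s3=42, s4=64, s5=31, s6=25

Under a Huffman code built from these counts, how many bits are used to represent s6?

4

Repeatedly merge the two smallest:
s6(25) + s5(31) → 56
s3(42) + 56 → 98
s2(58) + s4(64) → 122
s1(77) + 98 → 175
122 + 175 → 297
s6 sits 4 levels below the root, so its codeword is 4 bits.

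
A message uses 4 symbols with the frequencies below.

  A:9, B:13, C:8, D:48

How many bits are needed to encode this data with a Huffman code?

Build the Huffman tree bottom-up:
merge C(8) and A(9): 17
merge B(13) and 17: 30
merge 30 and D(48): 78
Total encoded bits = sum of merged weights = 17 + 30 + 78 = 125.

125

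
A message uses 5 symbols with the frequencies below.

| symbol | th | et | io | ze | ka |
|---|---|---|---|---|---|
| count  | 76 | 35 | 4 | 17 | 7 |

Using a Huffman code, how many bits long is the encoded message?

241

Greedily combine the two least-frequent nodes:
io(4) + ka(7) → 11
11 + ze(17) → 28
28 + et(35) → 63
63 + th(76) → 139
Total encoded bits = sum of merged weights = 11 + 28 + 63 + 139 = 241.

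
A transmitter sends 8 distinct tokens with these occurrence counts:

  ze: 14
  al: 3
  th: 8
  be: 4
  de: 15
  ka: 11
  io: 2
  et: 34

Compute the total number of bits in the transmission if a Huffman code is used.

Greedily combine the two least-frequent nodes:
combine io(2), al(3) → 5
combine be(4), 5 → 9
combine th(8), 9 → 17
combine ka(11), ze(14) → 25
combine de(15), 17 → 32
combine 25, 32 → 57
combine et(34), 57 → 91
Total encoded bits = sum of merged weights = 5 + 9 + 17 + 25 + 32 + 57 + 91 = 236.

236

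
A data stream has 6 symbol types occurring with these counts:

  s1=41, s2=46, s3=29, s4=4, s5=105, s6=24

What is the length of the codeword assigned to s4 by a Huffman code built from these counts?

4

Huffman merges, smallest pair first:
merge s4(4) and s6(24): 28
merge 28 and s3(29): 57
merge s1(41) and s2(46): 87
merge 57 and 87: 144
merge s5(105) and 144: 249
The subtree containing s4 is merged 4 times, so code length = 4.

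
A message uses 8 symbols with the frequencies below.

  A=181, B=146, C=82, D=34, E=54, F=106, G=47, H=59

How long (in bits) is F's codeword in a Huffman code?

3

Huffman merges, smallest pair first:
combine D(34), G(47) → 81
combine E(54), H(59) → 113
combine 81, C(82) → 163
combine F(106), 113 → 219
combine B(146), 163 → 309
combine A(181), 219 → 400
combine 309, 400 → 709
F's leaf is at depth 3, giving a 3-bit codeword.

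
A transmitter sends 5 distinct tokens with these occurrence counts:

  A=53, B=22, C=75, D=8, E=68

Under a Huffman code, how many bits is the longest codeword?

3

Merge the two lowest-weight nodes at each step:
merge D(8) and B(22): 30
merge 30 and A(53): 83
merge E(68) and C(75): 143
merge 83 and 143: 226
The rarest symbols sit at the bottom; the longest codeword is 3 bits.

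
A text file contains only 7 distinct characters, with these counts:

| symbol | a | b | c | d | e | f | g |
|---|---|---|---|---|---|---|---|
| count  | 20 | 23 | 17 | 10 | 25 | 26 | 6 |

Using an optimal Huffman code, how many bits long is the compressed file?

Greedily combine the two least-frequent nodes:
merge g(6) and d(10): 16
merge 16 and c(17): 33
merge a(20) and b(23): 43
merge e(25) and f(26): 51
merge 33 and 43: 76
merge 51 and 76: 127
Each symbol's bit-cost is frequency × depth; summing gives 346 bits (equivalently 16 + 33 + 43 + 51 + 76 + 127).

346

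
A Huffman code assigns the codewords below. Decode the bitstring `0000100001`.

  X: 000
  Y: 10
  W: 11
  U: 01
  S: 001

XUXU

Read left to right; each codeword is recognised as soon as it completes (prefix code):
  000→X | 01→U | 000→X | 01→U
Decoded message: XUXU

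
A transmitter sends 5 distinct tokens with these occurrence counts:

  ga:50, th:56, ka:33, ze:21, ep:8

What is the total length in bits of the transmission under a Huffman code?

Build the Huffman tree bottom-up:
merge ep(8) and ze(21): 29
merge 29 and ka(33): 62
merge ga(50) and th(56): 106
merge 62 and 106: 168
The encoded length is the sum of every internal node's weight: 29 + 62 + 106 + 168 = 365 bits.

365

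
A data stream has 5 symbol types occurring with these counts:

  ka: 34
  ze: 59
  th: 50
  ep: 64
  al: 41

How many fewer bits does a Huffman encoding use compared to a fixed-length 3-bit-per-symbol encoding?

173

Fixed-length: 3 bits × 248 symbols = 744 bits.
Huffman merges:
combine ka(34), al(41) → 75
combine th(50), ze(59) → 109
combine ep(64), 75 → 139
combine 109, 139 → 248
Huffman total = 75 + 109 + 139 + 248 = 571 bits.
Saving = 744 − 571 = 173 bits.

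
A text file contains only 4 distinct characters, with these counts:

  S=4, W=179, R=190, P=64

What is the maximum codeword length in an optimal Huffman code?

Merge the two lowest-weight nodes at each step:
combine S(4), P(64) → 68
combine 68, W(179) → 247
combine R(190), 247 → 437
The rarest symbols sit at the bottom; the longest codeword is 3 bits.

3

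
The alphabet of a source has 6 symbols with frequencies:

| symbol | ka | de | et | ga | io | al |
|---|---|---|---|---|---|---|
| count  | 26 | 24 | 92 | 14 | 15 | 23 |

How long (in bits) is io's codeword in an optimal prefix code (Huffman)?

Repeatedly merge the two smallest:
combine ga(14), io(15) → 29
combine al(23), de(24) → 47
combine ka(26), 29 → 55
combine 47, 55 → 102
combine et(92), 102 → 194
io's leaf is at depth 4, giving a 4-bit codeword.

4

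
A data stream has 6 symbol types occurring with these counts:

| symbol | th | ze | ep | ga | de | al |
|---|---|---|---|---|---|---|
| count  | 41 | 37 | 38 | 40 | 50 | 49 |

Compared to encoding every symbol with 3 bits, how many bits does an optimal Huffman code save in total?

Fixed-length: 3 bits × 255 symbols = 765 bits.
Huffman merges:
merge ze(37) and ep(38): 75
merge ga(40) and th(41): 81
merge al(49) and de(50): 99
merge 75 and 81: 156
merge 99 and 156: 255
Huffman total = 75 + 81 + 99 + 156 + 255 = 666 bits.
Saving = 765 − 666 = 99 bits.

99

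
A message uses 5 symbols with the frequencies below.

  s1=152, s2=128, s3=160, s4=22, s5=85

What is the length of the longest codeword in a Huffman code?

3

Merge the two lowest-weight nodes at each step:
s4(22) + s5(85) → 107
107 + s2(128) → 235
s1(152) + s3(160) → 312
235 + 312 → 547
Maximum depth reached is 3.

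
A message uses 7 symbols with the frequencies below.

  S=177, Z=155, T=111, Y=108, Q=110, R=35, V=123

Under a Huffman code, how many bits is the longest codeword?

Merge the two lowest-weight nodes at each step:
R(35) + Y(108) → 143
Q(110) + T(111) → 221
V(123) + 143 → 266
Z(155) + S(177) → 332
221 + 266 → 487
332 + 487 → 819
The rarest symbols sit at the bottom; the longest codeword is 4 bits.

4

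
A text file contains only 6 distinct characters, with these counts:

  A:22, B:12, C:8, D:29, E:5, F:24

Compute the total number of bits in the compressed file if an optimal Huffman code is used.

Build the Huffman tree bottom-up:
combine E(5), C(8) → 13
combine B(12), 13 → 25
combine A(22), F(24) → 46
combine 25, D(29) → 54
combine 46, 54 → 100
The encoded length is the sum of every internal node's weight: 13 + 25 + 46 + 54 + 100 = 238 bits.

238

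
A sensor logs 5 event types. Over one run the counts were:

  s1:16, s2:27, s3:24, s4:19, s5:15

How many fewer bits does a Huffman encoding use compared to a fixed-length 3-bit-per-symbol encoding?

Fixed-length: 3 bits × 101 symbols = 303 bits.
Huffman merges:
merge s5(15) and s1(16): 31
merge s4(19) and s3(24): 43
merge s2(27) and 31: 58
merge 43 and 58: 101
Huffman total = 31 + 43 + 58 + 101 = 233 bits.
Saving = 303 − 233 = 70 bits.

70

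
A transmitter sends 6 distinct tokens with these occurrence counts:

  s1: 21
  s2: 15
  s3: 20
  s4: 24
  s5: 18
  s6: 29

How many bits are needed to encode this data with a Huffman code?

Merge the two smallest weights repeatedly:
merge s2(15) and s5(18): 33
merge s3(20) and s1(21): 41
merge s4(24) and s6(29): 53
merge 33 and 41: 74
merge 53 and 74: 127
Total encoded bits = sum of merged weights = 33 + 41 + 53 + 74 + 127 = 328.

328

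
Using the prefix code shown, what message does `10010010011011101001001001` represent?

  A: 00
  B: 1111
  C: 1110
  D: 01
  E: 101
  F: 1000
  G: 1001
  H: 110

Read left to right; each codeword is recognised as soon as it completes (prefix code):
  1001→G | 00→A | 1001→G | 101→E | 110→H | 1001→G | 00→A | 1001→G
Decoded message: GAGEHGAG

GAGEHGAG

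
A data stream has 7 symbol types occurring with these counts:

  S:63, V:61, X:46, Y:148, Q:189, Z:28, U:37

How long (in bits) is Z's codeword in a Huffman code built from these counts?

Huffman merges, smallest pair first:
merge Z(28) and U(37): 65
merge X(46) and V(61): 107
merge S(63) and 65: 128
merge 107 and 128: 235
merge Y(148) and Q(189): 337
merge 235 and 337: 572
Z's leaf is at depth 4, giving a 4-bit codeword.

4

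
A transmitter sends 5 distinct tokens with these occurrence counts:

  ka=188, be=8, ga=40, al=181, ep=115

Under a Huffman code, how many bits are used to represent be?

4

Huffman merges, smallest pair first:
combine be(8), ga(40) → 48
combine 48, ep(115) → 163
combine 163, al(181) → 344
combine ka(188), 344 → 532
be's leaf is at depth 4, giving a 4-bit codeword.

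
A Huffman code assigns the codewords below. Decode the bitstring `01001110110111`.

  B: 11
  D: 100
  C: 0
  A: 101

Read left to right; each codeword is recognised as soon as it completes (prefix code):
  0→C | 100→D | 11→B | 101→A | 101→A | 11→B
Decoded message: CDBAAB

CDBAAB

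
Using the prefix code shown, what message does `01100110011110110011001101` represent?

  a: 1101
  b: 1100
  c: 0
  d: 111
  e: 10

Read left to right; each codeword is recognised as soon as it completes (prefix code):
  0→c | 1100→b | 1100→b | 111→d | 10→e | 1100→b | 1100→b | 1101→a
Decoded message: cbbdebba

cbbdebba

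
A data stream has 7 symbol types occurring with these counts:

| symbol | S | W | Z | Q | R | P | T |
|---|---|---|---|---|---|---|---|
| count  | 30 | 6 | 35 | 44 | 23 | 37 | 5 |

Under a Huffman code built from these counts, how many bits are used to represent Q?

Huffman merges, smallest pair first:
combine T(5), W(6) → 11
combine 11, R(23) → 34
combine S(30), 34 → 64
combine Z(35), P(37) → 72
combine Q(44), 64 → 108
combine 72, 108 → 180
The subtree containing Q is merged 2 times, so code length = 2.

2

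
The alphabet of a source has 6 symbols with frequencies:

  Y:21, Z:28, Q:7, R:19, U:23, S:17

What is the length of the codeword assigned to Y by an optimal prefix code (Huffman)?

3

Huffman merges, smallest pair first:
Q(7) + S(17) → 24
R(19) + Y(21) → 40
U(23) + 24 → 47
Z(28) + 40 → 68
47 + 68 → 115
Y sits 3 levels below the root, so its codeword is 3 bits.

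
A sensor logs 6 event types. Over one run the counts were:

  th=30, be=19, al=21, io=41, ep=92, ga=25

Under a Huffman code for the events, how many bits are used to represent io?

3

Huffman merges, smallest pair first:
merge be(19) and al(21): 40
merge ga(25) and th(30): 55
merge 40 and io(41): 81
merge 55 and 81: 136
merge ep(92) and 136: 228
The subtree containing io is merged 3 times, so code length = 3.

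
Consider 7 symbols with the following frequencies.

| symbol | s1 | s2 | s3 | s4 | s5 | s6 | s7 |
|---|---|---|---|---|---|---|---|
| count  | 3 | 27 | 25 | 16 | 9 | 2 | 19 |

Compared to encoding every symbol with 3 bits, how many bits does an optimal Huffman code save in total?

Fixed-length: 3 bits × 101 symbols = 303 bits.
Huffman merges:
merge s6(2) and s1(3): 5
merge 5 and s5(9): 14
merge 14 and s4(16): 30
merge s7(19) and s3(25): 44
merge s2(27) and 30: 57
merge 44 and 57: 101
Huffman total = 5 + 14 + 30 + 44 + 57 + 101 = 251 bits.
Saving = 303 − 251 = 52 bits.

52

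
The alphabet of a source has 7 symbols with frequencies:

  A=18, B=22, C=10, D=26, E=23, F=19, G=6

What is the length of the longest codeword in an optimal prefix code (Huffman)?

Merge the two lowest-weight nodes at each step:
combine G(6), C(10) → 16
combine 16, A(18) → 34
combine F(19), B(22) → 41
combine E(23), D(26) → 49
combine 34, 41 → 75
combine 49, 75 → 124
Maximum depth reached is 4.

4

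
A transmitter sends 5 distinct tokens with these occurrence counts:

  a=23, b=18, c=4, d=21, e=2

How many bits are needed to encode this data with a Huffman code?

142

Greedily combine the two least-frequent nodes:
merge e(2) and c(4): 6
merge 6 and b(18): 24
merge d(21) and a(23): 44
merge 24 and 44: 68
Total encoded bits = sum of merged weights = 6 + 24 + 44 + 68 = 142.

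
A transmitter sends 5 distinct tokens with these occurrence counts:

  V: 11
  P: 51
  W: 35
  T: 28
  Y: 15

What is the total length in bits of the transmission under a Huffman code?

Greedily combine the two least-frequent nodes:
combine V(11), Y(15) → 26
combine 26, T(28) → 54
combine W(35), P(51) → 86
combine 54, 86 → 140
Total encoded bits = sum of merged weights = 26 + 54 + 86 + 140 = 306.

306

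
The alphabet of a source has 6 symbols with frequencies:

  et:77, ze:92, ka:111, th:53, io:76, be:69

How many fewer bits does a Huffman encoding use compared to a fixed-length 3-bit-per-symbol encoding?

Fixed-length: 3 bits × 478 symbols = 1434 bits.
Huffman merges:
combine th(53), be(69) → 122
combine io(76), et(77) → 153
combine ze(92), ka(111) → 203
combine 122, 153 → 275
combine 203, 275 → 478
Huffman total = 122 + 153 + 203 + 275 + 478 = 1231 bits.
Saving = 1434 − 1231 = 203 bits.

203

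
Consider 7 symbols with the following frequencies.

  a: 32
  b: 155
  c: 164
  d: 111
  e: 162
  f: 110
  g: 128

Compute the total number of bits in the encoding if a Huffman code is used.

2402

Build the Huffman tree bottom-up:
combine a(32), f(110) → 142
combine d(111), g(128) → 239
combine 142, b(155) → 297
combine e(162), c(164) → 326
combine 239, 297 → 536
combine 326, 536 → 862
Total encoded bits = sum of merged weights = 142 + 239 + 297 + 326 + 536 + 862 = 2402.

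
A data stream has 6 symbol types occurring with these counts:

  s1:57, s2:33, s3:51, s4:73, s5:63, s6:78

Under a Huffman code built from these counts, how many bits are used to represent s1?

3

Build the tree from the bottom:
combine s2(33), s3(51) → 84
combine s1(57), s5(63) → 120
combine s4(73), s6(78) → 151
combine 84, 120 → 204
combine 151, 204 → 355
The subtree containing s1 is merged 3 times, so code length = 3.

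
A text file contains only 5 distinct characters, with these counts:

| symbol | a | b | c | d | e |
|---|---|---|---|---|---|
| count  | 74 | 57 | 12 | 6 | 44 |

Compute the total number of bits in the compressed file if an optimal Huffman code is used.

Build the Huffman tree bottom-up:
merge d(6) and c(12): 18
merge 18 and e(44): 62
merge b(57) and 62: 119
merge a(74) and 119: 193
Total encoded bits = sum of merged weights = 18 + 62 + 119 + 193 = 392.

392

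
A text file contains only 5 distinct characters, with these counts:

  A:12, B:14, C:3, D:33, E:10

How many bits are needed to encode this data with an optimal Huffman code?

Greedily combine the two least-frequent nodes:
C(3) + E(10) → 13
A(12) + 13 → 25
B(14) + 25 → 39
D(33) + 39 → 72
The encoded length is the sum of every internal node's weight: 13 + 25 + 39 + 72 = 149 bits.

149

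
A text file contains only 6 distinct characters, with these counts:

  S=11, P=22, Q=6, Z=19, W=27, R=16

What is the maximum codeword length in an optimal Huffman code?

Merge the two lowest-weight nodes at each step:
Q(6) + S(11) → 17
R(16) + 17 → 33
Z(19) + P(22) → 41
W(27) + 33 → 60
41 + 60 → 101
The rarest symbols sit at the bottom; the longest codeword is 4 bits.

4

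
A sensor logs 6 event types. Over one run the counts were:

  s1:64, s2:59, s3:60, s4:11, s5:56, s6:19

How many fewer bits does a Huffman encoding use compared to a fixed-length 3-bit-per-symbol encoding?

153

Fixed-length: 3 bits × 269 symbols = 807 bits.
Huffman merges:
merge s4(11) and s6(19): 30
merge 30 and s5(56): 86
merge s2(59) and s3(60): 119
merge s1(64) and 86: 150
merge 119 and 150: 269
Huffman total = 30 + 86 + 119 + 150 + 269 = 654 bits.
Saving = 807 − 654 = 153 bits.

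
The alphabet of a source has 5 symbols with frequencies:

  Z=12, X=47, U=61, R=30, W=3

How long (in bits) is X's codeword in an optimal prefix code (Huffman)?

2

Huffman merges, smallest pair first:
merge W(3) and Z(12): 15
merge 15 and R(30): 45
merge 45 and X(47): 92
merge U(61) and 92: 153
The subtree containing X is merged 2 times, so code length = 2.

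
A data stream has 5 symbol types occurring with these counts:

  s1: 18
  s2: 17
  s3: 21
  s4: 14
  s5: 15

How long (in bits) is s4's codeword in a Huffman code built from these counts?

Huffman merges, smallest pair first:
merge s4(14) and s5(15): 29
merge s2(17) and s1(18): 35
merge s3(21) and 29: 50
merge 35 and 50: 85
s4's leaf is at depth 3, giving a 3-bit codeword.

3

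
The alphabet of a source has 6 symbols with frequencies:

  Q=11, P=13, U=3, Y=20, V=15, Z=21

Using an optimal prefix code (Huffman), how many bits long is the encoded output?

Greedily combine the two least-frequent nodes:
U(3) + Q(11) → 14
P(13) + 14 → 27
V(15) + Y(20) → 35
Z(21) + 27 → 48
35 + 48 → 83
Each symbol's bit-cost is frequency × depth; summing gives 207 bits (equivalently 14 + 27 + 35 + 48 + 83).

207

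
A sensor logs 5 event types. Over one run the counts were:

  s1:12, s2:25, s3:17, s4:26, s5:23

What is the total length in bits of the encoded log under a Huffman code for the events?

235

Merge the two smallest weights repeatedly:
merge s1(12) and s3(17): 29
merge s5(23) and s2(25): 48
merge s4(26) and 29: 55
merge 48 and 55: 103
Each symbol's bit-cost is frequency × depth; summing gives 235 bits (equivalently 29 + 48 + 55 + 103).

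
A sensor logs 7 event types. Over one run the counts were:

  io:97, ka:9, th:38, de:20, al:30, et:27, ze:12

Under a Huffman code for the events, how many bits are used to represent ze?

5

Huffman merges, smallest pair first:
merge ka(9) and ze(12): 21
merge de(20) and 21: 41
merge et(27) and al(30): 57
merge th(38) and 41: 79
merge 57 and 79: 136
merge io(97) and 136: 233
The subtree containing ze is merged 5 times, so code length = 5.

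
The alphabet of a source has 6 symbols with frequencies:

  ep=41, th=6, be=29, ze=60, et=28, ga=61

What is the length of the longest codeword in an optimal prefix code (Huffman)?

4

Merge the two lowest-weight nodes at each step:
merge th(6) and et(28): 34
merge be(29) and 34: 63
merge ep(41) and ze(60): 101
merge ga(61) and 63: 124
merge 101 and 124: 225
The first pair merged (th, et) ends up deepest, at depth 4.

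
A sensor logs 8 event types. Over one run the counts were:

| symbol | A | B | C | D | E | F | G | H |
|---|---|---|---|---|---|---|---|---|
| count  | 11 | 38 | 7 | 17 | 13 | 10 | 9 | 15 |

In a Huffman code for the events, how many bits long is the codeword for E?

3

Build the tree from the bottom:
merge C(7) and G(9): 16
merge F(10) and A(11): 21
merge E(13) and H(15): 28
merge 16 and D(17): 33
merge 21 and 28: 49
merge 33 and B(38): 71
merge 49 and 71: 120
E's leaf is at depth 3, giving a 3-bit codeword.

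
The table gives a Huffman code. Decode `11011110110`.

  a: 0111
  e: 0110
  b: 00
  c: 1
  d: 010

Read left to right; each codeword is recognised as soon as it completes (prefix code):
  1→c | 1→c | 0111→a | 1→c | 0110→e
Decoded message: ccace

ccace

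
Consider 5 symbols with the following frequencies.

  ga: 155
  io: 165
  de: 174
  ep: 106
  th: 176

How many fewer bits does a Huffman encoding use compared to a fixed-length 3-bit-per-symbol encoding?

Fixed-length: 3 bits × 776 symbols = 2328 bits.
Huffman merges:
merge ep(106) and ga(155): 261
merge io(165) and de(174): 339
merge th(176) and 261: 437
merge 339 and 437: 776
Huffman total = 261 + 339 + 437 + 776 = 1813 bits.
Saving = 2328 − 1813 = 515 bits.

515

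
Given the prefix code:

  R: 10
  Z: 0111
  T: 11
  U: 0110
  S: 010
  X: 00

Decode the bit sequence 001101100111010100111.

XTUZSRZ

Read left to right; each codeword is recognised as soon as it completes (prefix code):
  00→X | 11→T | 0110→U | 0111→Z | 010→S | 10→R | 0111→Z
Decoded message: XTUZSRZ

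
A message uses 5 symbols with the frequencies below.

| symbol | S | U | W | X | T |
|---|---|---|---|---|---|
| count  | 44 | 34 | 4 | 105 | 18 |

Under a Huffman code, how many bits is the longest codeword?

Merge the two lowest-weight nodes at each step:
combine W(4), T(18) → 22
combine 22, U(34) → 56
combine S(44), 56 → 100
combine 100, X(105) → 205
Maximum depth reached is 4.

4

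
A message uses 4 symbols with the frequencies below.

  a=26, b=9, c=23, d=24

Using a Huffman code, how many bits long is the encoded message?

Merge the two smallest weights repeatedly:
combine b(9), c(23) → 32
combine d(24), a(26) → 50
combine 32, 50 → 82
Total encoded bits = sum of merged weights = 32 + 50 + 82 = 164.

164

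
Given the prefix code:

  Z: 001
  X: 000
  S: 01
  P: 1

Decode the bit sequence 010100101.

Read left to right; each codeword is recognised as soon as it completes (prefix code):
  01→S | 01→S | 001→Z | 01→S
Decoded message: SSZS

SSZS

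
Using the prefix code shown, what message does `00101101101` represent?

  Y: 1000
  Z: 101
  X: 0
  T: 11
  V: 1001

XXZZZ

Read left to right; each codeword is recognised as soon as it completes (prefix code):
  0→X | 0→X | 101→Z | 101→Z | 101→Z
Decoded message: XXZZZ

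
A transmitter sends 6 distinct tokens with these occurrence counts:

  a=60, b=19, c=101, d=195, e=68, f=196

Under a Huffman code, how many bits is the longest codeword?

Merge the two lowest-weight nodes at each step:
combine b(19), a(60) → 79
combine e(68), 79 → 147
combine c(101), 147 → 248
combine d(195), f(196) → 391
combine 248, 391 → 639
The rarest symbols sit at the bottom; the longest codeword is 4 bits.

4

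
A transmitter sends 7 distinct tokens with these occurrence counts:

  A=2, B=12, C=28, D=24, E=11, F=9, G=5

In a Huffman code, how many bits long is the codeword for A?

4

Build the tree from the bottom:
merge A(2) and G(5): 7
merge 7 and F(9): 16
merge E(11) and B(12): 23
merge 16 and 23: 39
merge D(24) and C(28): 52
merge 39 and 52: 91
A's leaf is at depth 4, giving a 4-bit codeword.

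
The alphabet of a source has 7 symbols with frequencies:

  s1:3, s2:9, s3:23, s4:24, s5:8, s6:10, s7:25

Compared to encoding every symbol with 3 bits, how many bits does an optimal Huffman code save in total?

Fixed-length: 3 bits × 102 symbols = 306 bits.
Huffman merges:
s1(3) + s5(8) → 11
s2(9) + s6(10) → 19
11 + 19 → 30
s3(23) + s4(24) → 47
s7(25) + 30 → 55
47 + 55 → 102
Huffman total = 11 + 19 + 30 + 47 + 55 + 102 = 264 bits.
Saving = 306 − 264 = 42 bits.

42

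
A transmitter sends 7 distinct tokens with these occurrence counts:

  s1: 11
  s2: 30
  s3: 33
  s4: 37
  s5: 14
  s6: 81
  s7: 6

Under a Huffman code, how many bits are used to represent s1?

Repeatedly merge the two smallest:
merge s7(6) and s1(11): 17
merge s5(14) and 17: 31
merge s2(30) and 31: 61
merge s3(33) and s4(37): 70
merge 61 and 70: 131
merge s6(81) and 131: 212
The subtree containing s1 is merged 5 times, so code length = 5.

5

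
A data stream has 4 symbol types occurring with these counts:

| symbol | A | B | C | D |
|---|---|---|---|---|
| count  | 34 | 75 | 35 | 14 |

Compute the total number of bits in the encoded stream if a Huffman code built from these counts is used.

Merge the two smallest weights repeatedly:
merge D(14) and A(34): 48
merge C(35) and 48: 83
merge B(75) and 83: 158
Each symbol's bit-cost is frequency × depth; summing gives 289 bits (equivalently 48 + 83 + 158).

289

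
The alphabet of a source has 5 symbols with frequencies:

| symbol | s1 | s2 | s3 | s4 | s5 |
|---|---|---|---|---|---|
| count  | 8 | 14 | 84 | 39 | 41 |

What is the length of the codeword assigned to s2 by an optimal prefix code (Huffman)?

4

Build the tree from the bottom:
merge s1(8) and s2(14): 22
merge 22 and s4(39): 61
merge s5(41) and 61: 102
merge s3(84) and 102: 186
The subtree containing s2 is merged 4 times, so code length = 4.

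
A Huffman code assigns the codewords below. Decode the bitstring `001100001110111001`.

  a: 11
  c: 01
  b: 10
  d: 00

Read left to right; each codeword is recognised as soon as it completes (prefix code):
  00→d | 11→a | 00→d | 00→d | 11→a | 10→b | 11→a | 10→b | 01→c
Decoded message: daddababc

daddababc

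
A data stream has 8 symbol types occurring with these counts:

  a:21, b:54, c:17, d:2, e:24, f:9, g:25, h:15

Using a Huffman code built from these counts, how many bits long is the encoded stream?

Greedily combine the two least-frequent nodes:
merge d(2) and f(9): 11
merge 11 and h(15): 26
merge c(17) and a(21): 38
merge e(24) and g(25): 49
merge 26 and 38: 64
merge 49 and b(54): 103
merge 64 and 103: 167
The encoded length is the sum of every internal node's weight: 11 + 26 + 38 + 49 + 64 + 103 + 167 = 458 bits.

458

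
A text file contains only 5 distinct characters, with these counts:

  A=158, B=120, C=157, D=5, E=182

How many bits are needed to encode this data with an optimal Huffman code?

Greedily combine the two least-frequent nodes:
D(5) + B(120) → 125
125 + C(157) → 282
A(158) + E(182) → 340
282 + 340 → 622
Total encoded bits = sum of merged weights = 125 + 282 + 340 + 622 = 1369.

1369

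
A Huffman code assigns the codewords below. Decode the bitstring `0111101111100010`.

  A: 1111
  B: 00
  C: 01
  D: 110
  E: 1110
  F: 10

CEAFBF

Read left to right; each codeword is recognised as soon as it completes (prefix code):
  01→C | 1110→E | 1111→A | 10→F | 00→B | 10→F
Decoded message: CEAFBF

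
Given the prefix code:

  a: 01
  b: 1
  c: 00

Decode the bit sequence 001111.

cbbbb

Read left to right; each codeword is recognised as soon as it completes (prefix code):
  00→c | 1→b | 1→b | 1→b | 1→b
Decoded message: cbbbb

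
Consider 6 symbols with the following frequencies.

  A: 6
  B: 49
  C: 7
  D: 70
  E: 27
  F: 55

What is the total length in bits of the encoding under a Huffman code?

481

Merge the two smallest weights repeatedly:
combine A(6), C(7) → 13
combine 13, E(27) → 40
combine 40, B(49) → 89
combine F(55), D(70) → 125
combine 89, 125 → 214
The encoded length is the sum of every internal node's weight: 13 + 40 + 89 + 125 + 214 = 481 bits.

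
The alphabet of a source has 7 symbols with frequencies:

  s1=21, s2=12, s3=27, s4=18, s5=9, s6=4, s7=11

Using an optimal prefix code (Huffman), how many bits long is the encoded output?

Greedily combine the two least-frequent nodes:
s6(4) + s5(9) → 13
s7(11) + s2(12) → 23
13 + s4(18) → 31
s1(21) + 23 → 44
s3(27) + 31 → 58
44 + 58 → 102
Each symbol's bit-cost is frequency × depth; summing gives 271 bits (equivalently 13 + 23 + 31 + 44 + 58 + 102).

271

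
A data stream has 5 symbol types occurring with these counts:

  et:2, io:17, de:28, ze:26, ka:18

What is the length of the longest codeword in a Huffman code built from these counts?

Merge the two lowest-weight nodes at each step:
merge et(2) and io(17): 19
merge ka(18) and 19: 37
merge ze(26) and de(28): 54
merge 37 and 54: 91
The first pair merged (et, io) ends up deepest, at depth 3.

3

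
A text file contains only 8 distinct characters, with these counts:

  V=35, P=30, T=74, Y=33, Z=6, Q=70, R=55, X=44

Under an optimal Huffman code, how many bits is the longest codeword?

4

Merge the two lowest-weight nodes at each step:
combine Z(6), P(30) → 36
combine Y(33), V(35) → 68
combine 36, X(44) → 80
combine R(55), 68 → 123
combine Q(70), T(74) → 144
combine 80, 123 → 203
combine 144, 203 → 347
The first pair merged (Z, P) ends up deepest, at depth 4.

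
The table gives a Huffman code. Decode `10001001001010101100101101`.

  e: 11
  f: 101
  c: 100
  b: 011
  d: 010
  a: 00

Read left to right; each codeword is recognised as soon as it completes (prefix code):
  100→c | 010→d | 010→d | 010→d | 101→f | 011→b | 00→a | 101→f | 101→f
Decoded message: cdddfbaff

cdddfbaff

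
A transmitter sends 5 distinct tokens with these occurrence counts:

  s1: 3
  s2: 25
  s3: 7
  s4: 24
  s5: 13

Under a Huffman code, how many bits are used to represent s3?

Build the tree from the bottom:
combine s1(3), s3(7) → 10
combine 10, s5(13) → 23
combine 23, s4(24) → 47
combine s2(25), 47 → 72
s3 sits 4 levels below the root, so its codeword is 4 bits.

4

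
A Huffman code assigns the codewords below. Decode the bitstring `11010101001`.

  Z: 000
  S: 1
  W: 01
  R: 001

SSWWWR

Read left to right; each codeword is recognised as soon as it completes (prefix code):
  1→S | 1→S | 01→W | 01→W | 01→W | 001→R
Decoded message: SSWWWR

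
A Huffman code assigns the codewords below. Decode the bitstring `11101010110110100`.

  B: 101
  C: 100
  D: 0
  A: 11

Read left to right; each codeword is recognised as soon as it completes (prefix code):
  11→A | 101→B | 0→D | 101→B | 101→B | 101→B | 0→D | 0→D
Decoded message: ABDBBBDD

ABDBBBDD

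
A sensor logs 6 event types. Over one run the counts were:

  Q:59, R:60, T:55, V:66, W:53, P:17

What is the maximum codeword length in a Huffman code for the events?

Merge the two lowest-weight nodes at each step:
merge P(17) and W(53): 70
merge T(55) and Q(59): 114
merge R(60) and V(66): 126
merge 70 and 114: 184
merge 126 and 184: 310
Maximum depth reached is 3.

3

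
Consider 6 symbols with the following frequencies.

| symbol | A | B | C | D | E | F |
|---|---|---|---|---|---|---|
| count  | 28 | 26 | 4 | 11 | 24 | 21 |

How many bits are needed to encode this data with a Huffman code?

279

Merge the two smallest weights repeatedly:
merge C(4) and D(11): 15
merge 15 and F(21): 36
merge E(24) and B(26): 50
merge A(28) and 36: 64
merge 50 and 64: 114
Each symbol's bit-cost is frequency × depth; summing gives 279 bits (equivalently 15 + 36 + 50 + 64 + 114).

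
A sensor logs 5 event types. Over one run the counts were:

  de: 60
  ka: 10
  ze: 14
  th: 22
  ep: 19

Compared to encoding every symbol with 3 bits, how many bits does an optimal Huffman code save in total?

Fixed-length: 3 bits × 125 symbols = 375 bits.
Huffman merges:
merge ka(10) and ze(14): 24
merge ep(19) and th(22): 41
merge 24 and 41: 65
merge de(60) and 65: 125
Huffman total = 24 + 41 + 65 + 125 = 255 bits.
Saving = 375 − 255 = 120 bits.

120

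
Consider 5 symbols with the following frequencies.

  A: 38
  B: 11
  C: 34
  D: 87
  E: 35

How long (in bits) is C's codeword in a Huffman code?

3

Build the tree from the bottom:
combine B(11), C(34) → 45
combine E(35), A(38) → 73
combine 45, 73 → 118
combine D(87), 118 → 205
C's leaf is at depth 3, giving a 3-bit codeword.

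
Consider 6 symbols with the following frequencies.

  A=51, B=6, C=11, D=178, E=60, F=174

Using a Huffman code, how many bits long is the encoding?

Merge the two smallest weights repeatedly:
merge B(6) and C(11): 17
merge 17 and A(51): 68
merge E(60) and 68: 128
merge 128 and F(174): 302
merge D(178) and 302: 480
Total encoded bits = sum of merged weights = 17 + 68 + 128 + 302 + 480 = 995.

995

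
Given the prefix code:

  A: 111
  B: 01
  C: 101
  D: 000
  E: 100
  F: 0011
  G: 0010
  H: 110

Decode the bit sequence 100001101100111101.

EFBEAC

Read left to right; each codeword is recognised as soon as it completes (prefix code):
  100→E | 0011→F | 01→B | 100→E | 111→A | 101→C
Decoded message: EFBEAC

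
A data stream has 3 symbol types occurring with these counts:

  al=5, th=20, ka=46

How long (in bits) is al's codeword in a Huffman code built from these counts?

2

Repeatedly merge the two smallest:
combine al(5), th(20) → 25
combine 25, ka(46) → 71
al's leaf is at depth 2, giving a 2-bit codeword.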